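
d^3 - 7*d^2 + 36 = (d - 6)*(d - 3)*(d + 2)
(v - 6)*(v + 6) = v^2 - 36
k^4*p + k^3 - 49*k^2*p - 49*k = k*(k - 7)*(k + 7)*(k*p + 1)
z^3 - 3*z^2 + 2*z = z*(z - 2)*(z - 1)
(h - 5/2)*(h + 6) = h^2 + 7*h/2 - 15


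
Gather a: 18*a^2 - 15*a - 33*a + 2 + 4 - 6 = 18*a^2 - 48*a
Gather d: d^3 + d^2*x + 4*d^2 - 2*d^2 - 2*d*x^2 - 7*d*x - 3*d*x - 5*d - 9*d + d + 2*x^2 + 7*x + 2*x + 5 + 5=d^3 + d^2*(x + 2) + d*(-2*x^2 - 10*x - 13) + 2*x^2 + 9*x + 10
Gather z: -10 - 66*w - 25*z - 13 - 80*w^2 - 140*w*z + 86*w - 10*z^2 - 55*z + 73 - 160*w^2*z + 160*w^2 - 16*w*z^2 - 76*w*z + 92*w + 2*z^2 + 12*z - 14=80*w^2 + 112*w + z^2*(-16*w - 8) + z*(-160*w^2 - 216*w - 68) + 36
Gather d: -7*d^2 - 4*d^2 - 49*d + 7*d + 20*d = -11*d^2 - 22*d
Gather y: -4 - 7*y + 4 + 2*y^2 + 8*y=2*y^2 + y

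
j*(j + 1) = j^2 + j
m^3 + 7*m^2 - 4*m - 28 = (m - 2)*(m + 2)*(m + 7)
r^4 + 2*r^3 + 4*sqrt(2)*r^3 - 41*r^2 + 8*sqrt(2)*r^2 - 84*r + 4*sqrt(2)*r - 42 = (r + 1)^2*(r - 3*sqrt(2))*(r + 7*sqrt(2))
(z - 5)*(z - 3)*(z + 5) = z^3 - 3*z^2 - 25*z + 75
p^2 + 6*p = p*(p + 6)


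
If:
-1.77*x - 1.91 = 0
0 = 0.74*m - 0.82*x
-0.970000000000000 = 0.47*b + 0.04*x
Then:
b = -1.97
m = -1.20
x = -1.08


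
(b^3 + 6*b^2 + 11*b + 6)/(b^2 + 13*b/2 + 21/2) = 2*(b^2 + 3*b + 2)/(2*b + 7)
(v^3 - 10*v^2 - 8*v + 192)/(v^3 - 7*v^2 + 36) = (v^2 - 4*v - 32)/(v^2 - v - 6)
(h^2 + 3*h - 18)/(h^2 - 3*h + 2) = (h^2 + 3*h - 18)/(h^2 - 3*h + 2)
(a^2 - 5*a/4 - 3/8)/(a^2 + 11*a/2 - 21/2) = (a + 1/4)/(a + 7)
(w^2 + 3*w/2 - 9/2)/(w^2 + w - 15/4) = 2*(w + 3)/(2*w + 5)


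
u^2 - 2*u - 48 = (u - 8)*(u + 6)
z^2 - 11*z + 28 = (z - 7)*(z - 4)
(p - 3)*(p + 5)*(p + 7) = p^3 + 9*p^2 - p - 105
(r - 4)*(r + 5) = r^2 + r - 20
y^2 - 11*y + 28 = (y - 7)*(y - 4)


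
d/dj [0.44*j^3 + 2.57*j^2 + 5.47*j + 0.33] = 1.32*j^2 + 5.14*j + 5.47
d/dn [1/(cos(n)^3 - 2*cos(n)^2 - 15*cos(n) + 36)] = (3*cos(n) + 5)*sin(n)/((cos(n) - 3)^3*(cos(n) + 4)^2)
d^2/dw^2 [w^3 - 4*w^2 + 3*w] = 6*w - 8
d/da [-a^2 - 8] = -2*a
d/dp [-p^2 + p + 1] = 1 - 2*p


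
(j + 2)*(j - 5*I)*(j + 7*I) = j^3 + 2*j^2 + 2*I*j^2 + 35*j + 4*I*j + 70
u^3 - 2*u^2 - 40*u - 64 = (u - 8)*(u + 2)*(u + 4)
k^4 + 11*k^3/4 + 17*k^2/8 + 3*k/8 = k*(k + 1/4)*(k + 1)*(k + 3/2)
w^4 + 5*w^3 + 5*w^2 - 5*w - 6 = (w - 1)*(w + 1)*(w + 2)*(w + 3)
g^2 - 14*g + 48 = (g - 8)*(g - 6)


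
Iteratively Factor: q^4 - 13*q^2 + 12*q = (q + 4)*(q^3 - 4*q^2 + 3*q) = (q - 3)*(q + 4)*(q^2 - q) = q*(q - 3)*(q + 4)*(q - 1)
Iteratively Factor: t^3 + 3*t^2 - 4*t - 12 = (t + 3)*(t^2 - 4) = (t - 2)*(t + 3)*(t + 2)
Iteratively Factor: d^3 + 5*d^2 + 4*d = (d + 1)*(d^2 + 4*d) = (d + 1)*(d + 4)*(d)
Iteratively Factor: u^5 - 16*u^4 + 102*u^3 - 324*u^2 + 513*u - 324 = (u - 3)*(u^4 - 13*u^3 + 63*u^2 - 135*u + 108) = (u - 4)*(u - 3)*(u^3 - 9*u^2 + 27*u - 27) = (u - 4)*(u - 3)^2*(u^2 - 6*u + 9) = (u - 4)*(u - 3)^3*(u - 3)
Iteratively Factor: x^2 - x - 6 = (x + 2)*(x - 3)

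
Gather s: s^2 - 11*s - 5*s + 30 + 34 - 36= s^2 - 16*s + 28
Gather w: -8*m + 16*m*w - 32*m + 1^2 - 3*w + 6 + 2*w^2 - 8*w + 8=-40*m + 2*w^2 + w*(16*m - 11) + 15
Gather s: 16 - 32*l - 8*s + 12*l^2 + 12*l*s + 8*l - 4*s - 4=12*l^2 - 24*l + s*(12*l - 12) + 12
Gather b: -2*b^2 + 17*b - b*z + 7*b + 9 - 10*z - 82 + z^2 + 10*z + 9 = -2*b^2 + b*(24 - z) + z^2 - 64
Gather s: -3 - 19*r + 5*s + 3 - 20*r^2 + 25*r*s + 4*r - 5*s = -20*r^2 + 25*r*s - 15*r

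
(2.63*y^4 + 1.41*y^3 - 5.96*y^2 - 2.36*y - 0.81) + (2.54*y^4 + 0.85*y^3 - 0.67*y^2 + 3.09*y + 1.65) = 5.17*y^4 + 2.26*y^3 - 6.63*y^2 + 0.73*y + 0.84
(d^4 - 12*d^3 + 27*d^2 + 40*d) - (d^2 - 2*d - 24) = d^4 - 12*d^3 + 26*d^2 + 42*d + 24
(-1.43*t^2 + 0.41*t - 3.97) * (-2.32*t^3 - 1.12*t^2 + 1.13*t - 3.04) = 3.3176*t^5 + 0.6504*t^4 + 7.1353*t^3 + 9.2569*t^2 - 5.7325*t + 12.0688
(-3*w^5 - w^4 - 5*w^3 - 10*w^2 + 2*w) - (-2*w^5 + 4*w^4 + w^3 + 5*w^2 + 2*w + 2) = -w^5 - 5*w^4 - 6*w^3 - 15*w^2 - 2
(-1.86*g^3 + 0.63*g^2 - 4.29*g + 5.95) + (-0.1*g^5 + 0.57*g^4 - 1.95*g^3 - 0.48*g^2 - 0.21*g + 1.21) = -0.1*g^5 + 0.57*g^4 - 3.81*g^3 + 0.15*g^2 - 4.5*g + 7.16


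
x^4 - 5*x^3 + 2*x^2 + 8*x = x*(x - 4)*(x - 2)*(x + 1)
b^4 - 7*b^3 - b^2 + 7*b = b*(b - 7)*(b - 1)*(b + 1)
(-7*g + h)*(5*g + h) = -35*g^2 - 2*g*h + h^2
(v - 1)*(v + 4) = v^2 + 3*v - 4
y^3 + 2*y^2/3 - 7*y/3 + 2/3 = (y - 1)*(y - 1/3)*(y + 2)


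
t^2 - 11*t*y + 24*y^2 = (t - 8*y)*(t - 3*y)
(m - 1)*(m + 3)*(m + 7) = m^3 + 9*m^2 + 11*m - 21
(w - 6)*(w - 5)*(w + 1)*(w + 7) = w^4 - 3*w^3 - 51*w^2 + 163*w + 210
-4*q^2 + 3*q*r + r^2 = (-q + r)*(4*q + r)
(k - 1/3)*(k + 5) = k^2 + 14*k/3 - 5/3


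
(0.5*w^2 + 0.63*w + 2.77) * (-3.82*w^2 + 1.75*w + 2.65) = -1.91*w^4 - 1.5316*w^3 - 8.1539*w^2 + 6.517*w + 7.3405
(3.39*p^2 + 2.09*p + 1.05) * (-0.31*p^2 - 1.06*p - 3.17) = -1.0509*p^4 - 4.2413*p^3 - 13.2872*p^2 - 7.7383*p - 3.3285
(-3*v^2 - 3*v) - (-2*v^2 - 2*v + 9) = -v^2 - v - 9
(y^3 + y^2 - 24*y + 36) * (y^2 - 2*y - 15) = y^5 - y^4 - 41*y^3 + 69*y^2 + 288*y - 540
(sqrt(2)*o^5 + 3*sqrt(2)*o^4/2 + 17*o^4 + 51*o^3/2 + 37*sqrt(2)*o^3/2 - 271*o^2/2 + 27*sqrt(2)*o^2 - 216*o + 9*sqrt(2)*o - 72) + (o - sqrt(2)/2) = sqrt(2)*o^5 + 3*sqrt(2)*o^4/2 + 17*o^4 + 51*o^3/2 + 37*sqrt(2)*o^3/2 - 271*o^2/2 + 27*sqrt(2)*o^2 - 215*o + 9*sqrt(2)*o - 72 - sqrt(2)/2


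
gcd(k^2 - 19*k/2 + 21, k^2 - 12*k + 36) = k - 6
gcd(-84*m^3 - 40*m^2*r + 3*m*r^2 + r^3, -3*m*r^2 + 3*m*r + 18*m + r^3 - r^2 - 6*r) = 1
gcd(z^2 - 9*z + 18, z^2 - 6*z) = z - 6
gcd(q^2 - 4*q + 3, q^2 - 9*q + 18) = q - 3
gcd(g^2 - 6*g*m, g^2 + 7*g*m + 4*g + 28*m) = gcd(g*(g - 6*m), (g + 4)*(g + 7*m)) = 1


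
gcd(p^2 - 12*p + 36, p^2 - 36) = p - 6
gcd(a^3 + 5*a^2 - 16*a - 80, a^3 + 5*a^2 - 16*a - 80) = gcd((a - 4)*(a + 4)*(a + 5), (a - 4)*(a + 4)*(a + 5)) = a^3 + 5*a^2 - 16*a - 80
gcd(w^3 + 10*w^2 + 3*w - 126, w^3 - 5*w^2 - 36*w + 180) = w + 6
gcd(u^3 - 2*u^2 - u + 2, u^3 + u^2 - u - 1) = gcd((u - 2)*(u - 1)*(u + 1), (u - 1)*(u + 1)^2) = u^2 - 1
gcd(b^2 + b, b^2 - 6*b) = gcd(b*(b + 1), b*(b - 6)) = b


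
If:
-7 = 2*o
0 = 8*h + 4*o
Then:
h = 7/4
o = -7/2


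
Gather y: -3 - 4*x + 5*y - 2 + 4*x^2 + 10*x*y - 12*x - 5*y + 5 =4*x^2 + 10*x*y - 16*x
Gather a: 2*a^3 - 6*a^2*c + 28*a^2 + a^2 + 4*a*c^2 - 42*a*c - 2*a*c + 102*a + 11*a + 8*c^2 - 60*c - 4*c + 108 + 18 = 2*a^3 + a^2*(29 - 6*c) + a*(4*c^2 - 44*c + 113) + 8*c^2 - 64*c + 126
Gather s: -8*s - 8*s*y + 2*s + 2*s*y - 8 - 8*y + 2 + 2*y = s*(-6*y - 6) - 6*y - 6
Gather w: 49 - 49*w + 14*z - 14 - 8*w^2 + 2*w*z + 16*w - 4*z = -8*w^2 + w*(2*z - 33) + 10*z + 35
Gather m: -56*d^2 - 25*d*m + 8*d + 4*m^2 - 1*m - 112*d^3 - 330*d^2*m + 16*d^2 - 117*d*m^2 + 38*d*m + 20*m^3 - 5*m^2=-112*d^3 - 40*d^2 + 8*d + 20*m^3 + m^2*(-117*d - 1) + m*(-330*d^2 + 13*d - 1)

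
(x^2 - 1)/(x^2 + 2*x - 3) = (x + 1)/(x + 3)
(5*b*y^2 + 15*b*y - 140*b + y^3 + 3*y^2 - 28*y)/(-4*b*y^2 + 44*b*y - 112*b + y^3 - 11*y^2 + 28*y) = (5*b*y + 35*b + y^2 + 7*y)/(-4*b*y + 28*b + y^2 - 7*y)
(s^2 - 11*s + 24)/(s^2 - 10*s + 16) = (s - 3)/(s - 2)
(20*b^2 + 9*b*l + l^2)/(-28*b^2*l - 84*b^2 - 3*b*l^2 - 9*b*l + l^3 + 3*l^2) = (-5*b - l)/(7*b*l + 21*b - l^2 - 3*l)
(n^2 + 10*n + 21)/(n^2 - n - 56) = (n + 3)/(n - 8)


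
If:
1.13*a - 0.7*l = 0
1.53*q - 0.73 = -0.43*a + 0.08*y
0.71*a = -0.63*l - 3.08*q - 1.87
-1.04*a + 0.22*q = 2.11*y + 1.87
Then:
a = -4.12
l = -6.66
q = 1.71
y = 1.32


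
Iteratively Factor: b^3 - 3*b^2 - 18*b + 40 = (b - 2)*(b^2 - b - 20) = (b - 2)*(b + 4)*(b - 5)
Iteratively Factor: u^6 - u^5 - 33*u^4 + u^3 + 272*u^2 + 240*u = (u + 4)*(u^5 - 5*u^4 - 13*u^3 + 53*u^2 + 60*u) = u*(u + 4)*(u^4 - 5*u^3 - 13*u^2 + 53*u + 60) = u*(u + 3)*(u + 4)*(u^3 - 8*u^2 + 11*u + 20) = u*(u - 4)*(u + 3)*(u + 4)*(u^2 - 4*u - 5) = u*(u - 5)*(u - 4)*(u + 3)*(u + 4)*(u + 1)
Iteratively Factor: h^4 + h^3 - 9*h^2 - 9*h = (h)*(h^3 + h^2 - 9*h - 9) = h*(h + 1)*(h^2 - 9) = h*(h + 1)*(h + 3)*(h - 3)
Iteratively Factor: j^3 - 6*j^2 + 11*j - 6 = (j - 2)*(j^2 - 4*j + 3) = (j - 3)*(j - 2)*(j - 1)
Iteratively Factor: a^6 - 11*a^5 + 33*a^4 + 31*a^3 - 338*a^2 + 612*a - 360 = (a - 2)*(a^5 - 9*a^4 + 15*a^3 + 61*a^2 - 216*a + 180) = (a - 5)*(a - 2)*(a^4 - 4*a^3 - 5*a^2 + 36*a - 36) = (a - 5)*(a - 2)^2*(a^3 - 2*a^2 - 9*a + 18) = (a - 5)*(a - 2)^3*(a^2 - 9) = (a - 5)*(a - 2)^3*(a + 3)*(a - 3)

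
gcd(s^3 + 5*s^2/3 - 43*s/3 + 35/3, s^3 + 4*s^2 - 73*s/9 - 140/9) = s^2 + 8*s/3 - 35/3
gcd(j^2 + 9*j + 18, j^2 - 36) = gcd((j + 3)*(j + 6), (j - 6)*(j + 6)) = j + 6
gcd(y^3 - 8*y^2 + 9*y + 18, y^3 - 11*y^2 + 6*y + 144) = y - 6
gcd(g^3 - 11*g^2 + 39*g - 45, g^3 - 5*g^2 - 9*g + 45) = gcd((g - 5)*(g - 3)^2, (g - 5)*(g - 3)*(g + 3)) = g^2 - 8*g + 15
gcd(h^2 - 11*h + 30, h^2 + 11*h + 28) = 1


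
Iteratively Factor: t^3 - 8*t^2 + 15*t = (t - 5)*(t^2 - 3*t) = (t - 5)*(t - 3)*(t)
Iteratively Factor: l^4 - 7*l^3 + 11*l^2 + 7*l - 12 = (l - 1)*(l^3 - 6*l^2 + 5*l + 12) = (l - 4)*(l - 1)*(l^2 - 2*l - 3) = (l - 4)*(l - 1)*(l + 1)*(l - 3)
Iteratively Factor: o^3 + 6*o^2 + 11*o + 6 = (o + 2)*(o^2 + 4*o + 3) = (o + 1)*(o + 2)*(o + 3)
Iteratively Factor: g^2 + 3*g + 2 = (g + 2)*(g + 1)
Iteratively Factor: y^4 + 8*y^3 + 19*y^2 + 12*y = (y + 3)*(y^3 + 5*y^2 + 4*y) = (y + 3)*(y + 4)*(y^2 + y) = y*(y + 3)*(y + 4)*(y + 1)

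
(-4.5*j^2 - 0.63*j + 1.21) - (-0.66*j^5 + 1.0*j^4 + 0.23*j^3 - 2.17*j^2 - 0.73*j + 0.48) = 0.66*j^5 - 1.0*j^4 - 0.23*j^3 - 2.33*j^2 + 0.1*j + 0.73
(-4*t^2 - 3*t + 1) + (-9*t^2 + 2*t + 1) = -13*t^2 - t + 2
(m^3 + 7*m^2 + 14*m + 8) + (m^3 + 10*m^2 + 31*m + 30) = 2*m^3 + 17*m^2 + 45*m + 38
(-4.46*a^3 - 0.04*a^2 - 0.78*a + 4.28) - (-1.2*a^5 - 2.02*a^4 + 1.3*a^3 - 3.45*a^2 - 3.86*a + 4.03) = 1.2*a^5 + 2.02*a^4 - 5.76*a^3 + 3.41*a^2 + 3.08*a + 0.25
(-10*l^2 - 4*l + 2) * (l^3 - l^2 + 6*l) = -10*l^5 + 6*l^4 - 54*l^3 - 26*l^2 + 12*l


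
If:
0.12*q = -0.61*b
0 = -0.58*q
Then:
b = 0.00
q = 0.00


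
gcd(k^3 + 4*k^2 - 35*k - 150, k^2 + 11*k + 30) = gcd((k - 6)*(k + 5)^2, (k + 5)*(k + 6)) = k + 5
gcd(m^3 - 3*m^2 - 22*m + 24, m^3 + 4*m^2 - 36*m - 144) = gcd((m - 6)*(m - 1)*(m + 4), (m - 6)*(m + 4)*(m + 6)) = m^2 - 2*m - 24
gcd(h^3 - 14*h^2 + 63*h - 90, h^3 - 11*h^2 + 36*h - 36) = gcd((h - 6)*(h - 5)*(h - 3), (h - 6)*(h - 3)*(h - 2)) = h^2 - 9*h + 18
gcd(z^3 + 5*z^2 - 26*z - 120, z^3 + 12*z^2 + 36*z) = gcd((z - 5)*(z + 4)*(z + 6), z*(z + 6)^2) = z + 6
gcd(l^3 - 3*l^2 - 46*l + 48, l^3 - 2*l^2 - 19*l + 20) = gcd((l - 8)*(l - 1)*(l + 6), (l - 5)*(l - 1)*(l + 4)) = l - 1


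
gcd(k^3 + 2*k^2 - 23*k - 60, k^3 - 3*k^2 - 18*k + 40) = k^2 - k - 20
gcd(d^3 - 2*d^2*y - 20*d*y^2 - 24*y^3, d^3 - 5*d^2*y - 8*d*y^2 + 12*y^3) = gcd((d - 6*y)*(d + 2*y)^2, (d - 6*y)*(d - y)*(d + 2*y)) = -d^2 + 4*d*y + 12*y^2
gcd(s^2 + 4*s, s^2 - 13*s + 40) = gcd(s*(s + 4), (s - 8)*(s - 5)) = 1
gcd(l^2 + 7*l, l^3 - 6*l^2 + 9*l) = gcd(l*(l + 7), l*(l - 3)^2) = l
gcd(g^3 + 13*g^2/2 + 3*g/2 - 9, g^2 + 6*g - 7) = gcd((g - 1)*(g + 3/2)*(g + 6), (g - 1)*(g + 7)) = g - 1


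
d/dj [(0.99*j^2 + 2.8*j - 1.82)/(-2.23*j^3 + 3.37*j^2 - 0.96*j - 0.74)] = (2.2077*j^4 + 12.488*j^3 - 22.5622*j^2 + 10.8016*j - 3.8192)/(4.9729*j^6 - 15.0302*j^5 + 15.6385*j^4 - 3.17*j^3 - 4.066*j^2 + 1.4208*j + 0.5476)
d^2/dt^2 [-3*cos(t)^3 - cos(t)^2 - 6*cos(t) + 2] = 33*cos(t)/4 + 2*cos(2*t) + 27*cos(3*t)/4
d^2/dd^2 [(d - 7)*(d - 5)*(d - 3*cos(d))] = 3*d^2*cos(d) + 12*d*sin(d) - 36*d*cos(d) + 6*d - 72*sin(d) + 99*cos(d) - 24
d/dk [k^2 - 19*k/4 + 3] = 2*k - 19/4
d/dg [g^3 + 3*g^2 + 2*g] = 3*g^2 + 6*g + 2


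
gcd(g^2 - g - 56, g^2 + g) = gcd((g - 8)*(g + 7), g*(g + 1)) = 1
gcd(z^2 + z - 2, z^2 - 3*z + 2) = z - 1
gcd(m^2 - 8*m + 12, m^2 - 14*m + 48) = m - 6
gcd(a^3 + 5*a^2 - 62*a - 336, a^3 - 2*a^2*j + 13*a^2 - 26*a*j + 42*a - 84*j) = a^2 + 13*a + 42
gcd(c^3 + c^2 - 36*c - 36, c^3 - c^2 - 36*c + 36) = c^2 - 36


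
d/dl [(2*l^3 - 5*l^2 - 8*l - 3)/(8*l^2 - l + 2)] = (16*l^4 - 4*l^3 + 81*l^2 + 28*l - 19)/(64*l^4 - 16*l^3 + 33*l^2 - 4*l + 4)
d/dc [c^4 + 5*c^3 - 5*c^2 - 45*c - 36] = 4*c^3 + 15*c^2 - 10*c - 45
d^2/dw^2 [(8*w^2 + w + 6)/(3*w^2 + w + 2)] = 6*w*(-5*w^2 + 6*w + 12)/(27*w^6 + 27*w^5 + 63*w^4 + 37*w^3 + 42*w^2 + 12*w + 8)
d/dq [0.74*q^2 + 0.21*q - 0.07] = 1.48*q + 0.21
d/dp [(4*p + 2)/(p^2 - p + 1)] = 2*(-2*p^2 - 2*p + 3)/(p^4 - 2*p^3 + 3*p^2 - 2*p + 1)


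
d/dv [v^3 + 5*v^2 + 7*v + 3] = 3*v^2 + 10*v + 7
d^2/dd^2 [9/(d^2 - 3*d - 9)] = 18*(d^2 - 3*d - (2*d - 3)^2 - 9)/(-d^2 + 3*d + 9)^3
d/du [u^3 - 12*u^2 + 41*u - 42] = 3*u^2 - 24*u + 41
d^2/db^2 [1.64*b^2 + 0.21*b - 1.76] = 3.28000000000000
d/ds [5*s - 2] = 5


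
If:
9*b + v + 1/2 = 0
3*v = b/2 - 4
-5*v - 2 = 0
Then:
No Solution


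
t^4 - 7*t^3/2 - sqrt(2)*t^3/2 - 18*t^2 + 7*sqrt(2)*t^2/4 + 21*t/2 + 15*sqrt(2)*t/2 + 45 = (t - 6)*(t + 5/2)*(t - 3*sqrt(2)/2)*(t + sqrt(2))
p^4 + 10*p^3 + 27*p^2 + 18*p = p*(p + 1)*(p + 3)*(p + 6)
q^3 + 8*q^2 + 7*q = q*(q + 1)*(q + 7)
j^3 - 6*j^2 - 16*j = j*(j - 8)*(j + 2)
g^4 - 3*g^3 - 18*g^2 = g^2*(g - 6)*(g + 3)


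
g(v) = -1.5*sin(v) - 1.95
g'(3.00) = 1.48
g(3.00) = -2.16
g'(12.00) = -1.27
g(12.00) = -1.15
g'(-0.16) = -1.48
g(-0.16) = -1.71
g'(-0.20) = -1.47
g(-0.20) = -1.65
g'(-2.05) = 0.69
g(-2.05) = -0.62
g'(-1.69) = 0.18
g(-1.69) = -0.46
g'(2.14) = 0.81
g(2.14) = -3.21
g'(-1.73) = 0.24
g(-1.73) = -0.47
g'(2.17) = 0.85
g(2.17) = -3.19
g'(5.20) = -0.70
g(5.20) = -0.62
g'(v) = -1.5*cos(v)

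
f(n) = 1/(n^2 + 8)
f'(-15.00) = 0.00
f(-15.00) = 0.00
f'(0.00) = 0.00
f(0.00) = 0.12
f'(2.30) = -0.03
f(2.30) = 0.08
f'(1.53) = -0.03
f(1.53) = 0.10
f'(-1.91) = 0.03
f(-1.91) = 0.09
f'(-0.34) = 0.01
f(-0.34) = 0.12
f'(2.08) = -0.03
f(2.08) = 0.08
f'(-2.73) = 0.02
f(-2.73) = 0.06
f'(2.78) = -0.02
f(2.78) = 0.06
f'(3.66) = -0.02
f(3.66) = 0.05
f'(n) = -2*n/(n^2 + 8)^2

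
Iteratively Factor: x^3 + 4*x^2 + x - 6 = (x + 2)*(x^2 + 2*x - 3) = (x - 1)*(x + 2)*(x + 3)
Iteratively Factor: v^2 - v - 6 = (v - 3)*(v + 2)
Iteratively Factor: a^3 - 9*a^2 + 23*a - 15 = (a - 1)*(a^2 - 8*a + 15) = (a - 3)*(a - 1)*(a - 5)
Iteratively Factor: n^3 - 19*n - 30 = (n - 5)*(n^2 + 5*n + 6) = (n - 5)*(n + 3)*(n + 2)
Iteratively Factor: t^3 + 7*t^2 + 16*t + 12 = (t + 3)*(t^2 + 4*t + 4) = (t + 2)*(t + 3)*(t + 2)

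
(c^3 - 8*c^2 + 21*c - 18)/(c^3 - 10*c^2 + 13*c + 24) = (c^2 - 5*c + 6)/(c^2 - 7*c - 8)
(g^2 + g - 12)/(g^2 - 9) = (g + 4)/(g + 3)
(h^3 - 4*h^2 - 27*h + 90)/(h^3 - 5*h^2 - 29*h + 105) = (h - 6)/(h - 7)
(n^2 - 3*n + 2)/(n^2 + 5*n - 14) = (n - 1)/(n + 7)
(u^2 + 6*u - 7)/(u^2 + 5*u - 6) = (u + 7)/(u + 6)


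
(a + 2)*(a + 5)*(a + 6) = a^3 + 13*a^2 + 52*a + 60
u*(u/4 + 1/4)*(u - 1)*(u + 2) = u^4/4 + u^3/2 - u^2/4 - u/2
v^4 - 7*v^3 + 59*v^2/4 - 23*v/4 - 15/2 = (v - 3)*(v - 5/2)*(v - 2)*(v + 1/2)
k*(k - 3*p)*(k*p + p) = k^3*p - 3*k^2*p^2 + k^2*p - 3*k*p^2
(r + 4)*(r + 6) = r^2 + 10*r + 24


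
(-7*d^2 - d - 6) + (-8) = -7*d^2 - d - 14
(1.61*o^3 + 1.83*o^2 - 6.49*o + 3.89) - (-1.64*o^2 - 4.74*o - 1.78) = 1.61*o^3 + 3.47*o^2 - 1.75*o + 5.67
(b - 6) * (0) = 0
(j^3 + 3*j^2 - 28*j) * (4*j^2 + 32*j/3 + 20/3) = 4*j^5 + 68*j^4/3 - 220*j^3/3 - 836*j^2/3 - 560*j/3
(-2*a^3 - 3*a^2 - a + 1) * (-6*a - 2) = 12*a^4 + 22*a^3 + 12*a^2 - 4*a - 2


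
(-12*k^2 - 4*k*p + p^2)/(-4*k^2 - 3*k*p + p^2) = (12*k^2 + 4*k*p - p^2)/(4*k^2 + 3*k*p - p^2)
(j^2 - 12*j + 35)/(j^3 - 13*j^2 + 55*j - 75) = (j - 7)/(j^2 - 8*j + 15)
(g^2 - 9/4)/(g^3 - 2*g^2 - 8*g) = (9/4 - g^2)/(g*(-g^2 + 2*g + 8))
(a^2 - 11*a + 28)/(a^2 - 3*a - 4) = (a - 7)/(a + 1)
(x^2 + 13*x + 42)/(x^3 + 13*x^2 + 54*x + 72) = (x + 7)/(x^2 + 7*x + 12)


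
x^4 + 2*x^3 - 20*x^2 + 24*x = x*(x - 2)^2*(x + 6)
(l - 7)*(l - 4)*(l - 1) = l^3 - 12*l^2 + 39*l - 28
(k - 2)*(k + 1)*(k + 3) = k^3 + 2*k^2 - 5*k - 6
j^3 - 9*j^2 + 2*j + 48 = (j - 8)*(j - 3)*(j + 2)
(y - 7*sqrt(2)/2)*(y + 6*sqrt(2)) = y^2 + 5*sqrt(2)*y/2 - 42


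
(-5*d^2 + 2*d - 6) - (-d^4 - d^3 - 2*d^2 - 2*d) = d^4 + d^3 - 3*d^2 + 4*d - 6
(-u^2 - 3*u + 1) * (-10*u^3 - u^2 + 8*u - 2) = 10*u^5 + 31*u^4 - 15*u^3 - 23*u^2 + 14*u - 2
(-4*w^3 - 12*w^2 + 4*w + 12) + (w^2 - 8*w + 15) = -4*w^3 - 11*w^2 - 4*w + 27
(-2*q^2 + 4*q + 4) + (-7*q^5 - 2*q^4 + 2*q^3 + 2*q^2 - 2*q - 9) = -7*q^5 - 2*q^4 + 2*q^3 + 2*q - 5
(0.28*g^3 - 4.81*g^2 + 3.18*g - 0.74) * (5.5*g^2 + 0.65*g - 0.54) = 1.54*g^5 - 26.273*g^4 + 14.2123*g^3 + 0.5944*g^2 - 2.1982*g + 0.3996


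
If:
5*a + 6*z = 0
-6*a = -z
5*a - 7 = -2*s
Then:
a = 0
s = 7/2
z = 0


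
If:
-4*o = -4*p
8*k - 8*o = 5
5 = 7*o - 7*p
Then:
No Solution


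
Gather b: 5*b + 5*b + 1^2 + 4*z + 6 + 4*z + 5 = 10*b + 8*z + 12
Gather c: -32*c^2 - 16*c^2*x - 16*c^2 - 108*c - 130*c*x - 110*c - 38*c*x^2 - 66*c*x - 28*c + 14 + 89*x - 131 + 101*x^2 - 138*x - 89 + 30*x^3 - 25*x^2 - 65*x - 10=c^2*(-16*x - 48) + c*(-38*x^2 - 196*x - 246) + 30*x^3 + 76*x^2 - 114*x - 216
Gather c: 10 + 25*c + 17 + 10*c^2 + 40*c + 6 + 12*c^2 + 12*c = 22*c^2 + 77*c + 33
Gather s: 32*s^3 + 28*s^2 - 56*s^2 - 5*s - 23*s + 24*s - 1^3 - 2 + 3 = 32*s^3 - 28*s^2 - 4*s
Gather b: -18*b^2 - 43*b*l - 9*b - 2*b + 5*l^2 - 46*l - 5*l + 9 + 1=-18*b^2 + b*(-43*l - 11) + 5*l^2 - 51*l + 10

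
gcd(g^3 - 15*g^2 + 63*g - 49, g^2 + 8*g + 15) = 1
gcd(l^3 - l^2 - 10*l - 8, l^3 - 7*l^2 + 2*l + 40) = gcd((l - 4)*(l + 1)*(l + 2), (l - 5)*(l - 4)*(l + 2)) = l^2 - 2*l - 8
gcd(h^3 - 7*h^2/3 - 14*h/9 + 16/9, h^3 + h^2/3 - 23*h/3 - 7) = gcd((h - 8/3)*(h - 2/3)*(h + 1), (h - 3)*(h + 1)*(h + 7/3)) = h + 1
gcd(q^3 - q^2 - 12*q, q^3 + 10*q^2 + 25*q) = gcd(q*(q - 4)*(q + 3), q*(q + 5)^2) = q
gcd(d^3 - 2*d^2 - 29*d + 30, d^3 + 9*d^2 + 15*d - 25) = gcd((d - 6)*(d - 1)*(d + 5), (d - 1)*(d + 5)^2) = d^2 + 4*d - 5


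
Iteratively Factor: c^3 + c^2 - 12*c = (c)*(c^2 + c - 12) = c*(c + 4)*(c - 3)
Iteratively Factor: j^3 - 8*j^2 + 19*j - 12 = (j - 1)*(j^2 - 7*j + 12) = (j - 4)*(j - 1)*(j - 3)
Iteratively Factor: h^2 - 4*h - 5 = (h + 1)*(h - 5)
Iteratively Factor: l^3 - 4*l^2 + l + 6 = (l - 3)*(l^2 - l - 2) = (l - 3)*(l + 1)*(l - 2)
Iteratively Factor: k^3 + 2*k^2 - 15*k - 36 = (k + 3)*(k^2 - k - 12) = (k - 4)*(k + 3)*(k + 3)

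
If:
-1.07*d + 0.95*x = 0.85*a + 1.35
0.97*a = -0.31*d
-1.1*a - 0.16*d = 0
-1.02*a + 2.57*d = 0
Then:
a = 0.00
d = 0.00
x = 1.42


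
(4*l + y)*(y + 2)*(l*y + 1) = 4*l^2*y^2 + 8*l^2*y + l*y^3 + 2*l*y^2 + 4*l*y + 8*l + y^2 + 2*y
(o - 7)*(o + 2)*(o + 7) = o^3 + 2*o^2 - 49*o - 98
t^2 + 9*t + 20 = (t + 4)*(t + 5)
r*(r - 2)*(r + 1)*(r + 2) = r^4 + r^3 - 4*r^2 - 4*r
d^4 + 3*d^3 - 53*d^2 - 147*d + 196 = (d - 7)*(d - 1)*(d + 4)*(d + 7)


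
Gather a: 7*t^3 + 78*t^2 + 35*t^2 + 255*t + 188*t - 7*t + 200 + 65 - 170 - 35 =7*t^3 + 113*t^2 + 436*t + 60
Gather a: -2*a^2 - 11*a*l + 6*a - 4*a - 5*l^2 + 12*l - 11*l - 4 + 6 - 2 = -2*a^2 + a*(2 - 11*l) - 5*l^2 + l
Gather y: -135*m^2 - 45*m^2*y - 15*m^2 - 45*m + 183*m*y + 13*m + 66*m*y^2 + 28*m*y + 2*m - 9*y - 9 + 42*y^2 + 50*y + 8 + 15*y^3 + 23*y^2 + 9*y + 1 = -150*m^2 - 30*m + 15*y^3 + y^2*(66*m + 65) + y*(-45*m^2 + 211*m + 50)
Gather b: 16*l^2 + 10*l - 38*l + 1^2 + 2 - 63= 16*l^2 - 28*l - 60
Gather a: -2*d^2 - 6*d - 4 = -2*d^2 - 6*d - 4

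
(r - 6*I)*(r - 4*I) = r^2 - 10*I*r - 24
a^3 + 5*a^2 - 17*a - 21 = (a - 3)*(a + 1)*(a + 7)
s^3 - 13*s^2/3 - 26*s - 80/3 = (s - 8)*(s + 5/3)*(s + 2)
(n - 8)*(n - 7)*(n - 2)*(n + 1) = n^4 - 16*n^3 + 69*n^2 - 26*n - 112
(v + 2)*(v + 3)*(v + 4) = v^3 + 9*v^2 + 26*v + 24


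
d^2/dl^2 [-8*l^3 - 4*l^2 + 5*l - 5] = -48*l - 8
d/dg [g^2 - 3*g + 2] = 2*g - 3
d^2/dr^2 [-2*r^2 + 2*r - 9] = -4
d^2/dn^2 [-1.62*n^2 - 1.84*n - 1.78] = -3.24000000000000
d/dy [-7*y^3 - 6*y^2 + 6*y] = -21*y^2 - 12*y + 6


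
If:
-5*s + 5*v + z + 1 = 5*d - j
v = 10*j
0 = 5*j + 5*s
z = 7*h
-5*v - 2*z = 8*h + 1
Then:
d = -63*z/125 - 3/125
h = z/7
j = -11*z/175 - 1/50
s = 11*z/175 + 1/50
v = -22*z/35 - 1/5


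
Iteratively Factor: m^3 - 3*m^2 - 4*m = (m - 4)*(m^2 + m) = m*(m - 4)*(m + 1)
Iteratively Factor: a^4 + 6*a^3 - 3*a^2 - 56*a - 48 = (a + 4)*(a^3 + 2*a^2 - 11*a - 12) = (a - 3)*(a + 4)*(a^2 + 5*a + 4) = (a - 3)*(a + 1)*(a + 4)*(a + 4)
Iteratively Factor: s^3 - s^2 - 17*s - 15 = (s + 1)*(s^2 - 2*s - 15) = (s - 5)*(s + 1)*(s + 3)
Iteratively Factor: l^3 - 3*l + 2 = (l - 1)*(l^2 + l - 2) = (l - 1)^2*(l + 2)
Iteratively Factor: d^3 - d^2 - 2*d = (d)*(d^2 - d - 2) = d*(d - 2)*(d + 1)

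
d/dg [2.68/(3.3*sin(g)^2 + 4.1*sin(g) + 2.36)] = -(17.688*sin(g) + 10.988)*cos(g)/(3.3*sin(g)^2 + 4.1*sin(g) + 2.36)^2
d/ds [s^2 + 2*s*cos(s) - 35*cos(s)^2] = -2*s*sin(s) + 2*s + 35*sin(2*s) + 2*cos(s)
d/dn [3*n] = 3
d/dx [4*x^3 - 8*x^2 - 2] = 4*x*(3*x - 4)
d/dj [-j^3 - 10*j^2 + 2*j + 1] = -3*j^2 - 20*j + 2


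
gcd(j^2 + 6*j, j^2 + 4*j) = j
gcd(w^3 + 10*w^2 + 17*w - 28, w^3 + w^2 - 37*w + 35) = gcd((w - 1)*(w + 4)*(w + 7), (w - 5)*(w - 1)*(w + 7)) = w^2 + 6*w - 7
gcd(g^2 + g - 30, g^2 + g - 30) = g^2 + g - 30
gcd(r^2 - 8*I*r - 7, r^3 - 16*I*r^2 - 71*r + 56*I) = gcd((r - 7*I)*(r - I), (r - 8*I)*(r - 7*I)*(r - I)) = r^2 - 8*I*r - 7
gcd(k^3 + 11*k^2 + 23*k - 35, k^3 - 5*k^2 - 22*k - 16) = 1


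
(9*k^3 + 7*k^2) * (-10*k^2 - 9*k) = -90*k^5 - 151*k^4 - 63*k^3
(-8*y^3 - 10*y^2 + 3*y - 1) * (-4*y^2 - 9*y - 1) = 32*y^5 + 112*y^4 + 86*y^3 - 13*y^2 + 6*y + 1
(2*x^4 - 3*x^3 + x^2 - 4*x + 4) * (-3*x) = -6*x^5 + 9*x^4 - 3*x^3 + 12*x^2 - 12*x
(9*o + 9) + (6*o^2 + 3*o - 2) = 6*o^2 + 12*o + 7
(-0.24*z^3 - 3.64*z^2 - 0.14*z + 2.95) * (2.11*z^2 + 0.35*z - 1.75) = -0.5064*z^5 - 7.7644*z^4 - 1.1494*z^3 + 12.5455*z^2 + 1.2775*z - 5.1625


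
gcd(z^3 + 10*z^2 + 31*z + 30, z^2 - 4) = z + 2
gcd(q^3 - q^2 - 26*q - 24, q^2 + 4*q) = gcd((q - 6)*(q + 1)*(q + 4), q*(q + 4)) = q + 4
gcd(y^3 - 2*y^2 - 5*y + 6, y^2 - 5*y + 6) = y - 3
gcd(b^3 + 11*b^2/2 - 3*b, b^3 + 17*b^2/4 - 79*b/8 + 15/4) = b^2 + 11*b/2 - 3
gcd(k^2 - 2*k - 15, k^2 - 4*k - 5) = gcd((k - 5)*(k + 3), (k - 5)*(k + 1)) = k - 5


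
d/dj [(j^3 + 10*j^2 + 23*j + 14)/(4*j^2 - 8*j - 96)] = (j^4 - 4*j^3 - 115*j^2 - 508*j - 524)/(4*(j^4 - 4*j^3 - 44*j^2 + 96*j + 576))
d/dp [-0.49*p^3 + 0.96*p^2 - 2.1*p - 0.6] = -1.47*p^2 + 1.92*p - 2.1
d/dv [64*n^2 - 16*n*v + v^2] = -16*n + 2*v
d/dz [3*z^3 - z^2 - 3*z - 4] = 9*z^2 - 2*z - 3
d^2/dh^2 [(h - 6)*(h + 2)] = 2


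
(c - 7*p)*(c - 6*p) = c^2 - 13*c*p + 42*p^2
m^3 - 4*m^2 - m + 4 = (m - 4)*(m - 1)*(m + 1)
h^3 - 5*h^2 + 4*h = h*(h - 4)*(h - 1)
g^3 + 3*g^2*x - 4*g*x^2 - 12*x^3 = (g - 2*x)*(g + 2*x)*(g + 3*x)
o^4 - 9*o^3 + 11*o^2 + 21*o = o*(o - 7)*(o - 3)*(o + 1)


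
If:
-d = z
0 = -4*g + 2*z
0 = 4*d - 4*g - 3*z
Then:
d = 0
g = 0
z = 0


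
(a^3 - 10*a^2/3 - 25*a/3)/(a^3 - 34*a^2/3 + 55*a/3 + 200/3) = a/(a - 8)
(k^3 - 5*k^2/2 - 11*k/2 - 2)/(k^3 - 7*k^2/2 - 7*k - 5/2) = (k - 4)/(k - 5)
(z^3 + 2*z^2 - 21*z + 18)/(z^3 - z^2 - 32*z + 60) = (z^2 - 4*z + 3)/(z^2 - 7*z + 10)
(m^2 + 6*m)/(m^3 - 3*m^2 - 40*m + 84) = m/(m^2 - 9*m + 14)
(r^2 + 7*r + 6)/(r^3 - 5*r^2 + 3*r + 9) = (r + 6)/(r^2 - 6*r + 9)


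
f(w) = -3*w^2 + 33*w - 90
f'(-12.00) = 105.00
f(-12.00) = -918.00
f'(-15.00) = 123.00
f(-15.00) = -1260.00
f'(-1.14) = 39.84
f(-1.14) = -131.52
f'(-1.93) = 44.58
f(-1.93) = -164.86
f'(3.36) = 12.84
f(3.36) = -12.99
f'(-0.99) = 38.94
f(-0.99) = -125.61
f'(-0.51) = 36.06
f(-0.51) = -107.61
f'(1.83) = 22.02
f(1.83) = -39.66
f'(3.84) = 9.96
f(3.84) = -7.52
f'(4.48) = 6.12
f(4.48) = -2.37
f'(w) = 33 - 6*w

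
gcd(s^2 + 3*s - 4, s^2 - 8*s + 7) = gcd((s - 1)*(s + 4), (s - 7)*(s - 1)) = s - 1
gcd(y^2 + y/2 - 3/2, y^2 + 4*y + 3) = 1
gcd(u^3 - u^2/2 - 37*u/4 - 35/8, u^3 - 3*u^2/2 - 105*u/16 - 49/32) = u - 7/2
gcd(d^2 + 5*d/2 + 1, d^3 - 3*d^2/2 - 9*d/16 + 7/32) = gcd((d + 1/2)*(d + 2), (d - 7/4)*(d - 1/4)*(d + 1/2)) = d + 1/2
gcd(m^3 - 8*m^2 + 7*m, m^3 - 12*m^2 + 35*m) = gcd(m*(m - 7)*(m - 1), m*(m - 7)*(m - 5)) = m^2 - 7*m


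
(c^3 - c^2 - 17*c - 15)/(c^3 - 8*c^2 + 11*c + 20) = (c + 3)/(c - 4)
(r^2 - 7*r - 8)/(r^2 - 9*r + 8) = (r + 1)/(r - 1)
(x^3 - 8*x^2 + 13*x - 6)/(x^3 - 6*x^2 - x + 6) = (x - 1)/(x + 1)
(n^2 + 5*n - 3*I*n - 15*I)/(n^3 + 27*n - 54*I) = (n + 5)/(n^2 + 3*I*n + 18)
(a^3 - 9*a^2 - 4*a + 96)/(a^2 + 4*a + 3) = (a^2 - 12*a + 32)/(a + 1)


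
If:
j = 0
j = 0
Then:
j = 0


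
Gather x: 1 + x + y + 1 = x + y + 2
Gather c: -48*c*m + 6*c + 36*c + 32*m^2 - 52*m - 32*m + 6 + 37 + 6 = c*(42 - 48*m) + 32*m^2 - 84*m + 49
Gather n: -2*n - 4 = -2*n - 4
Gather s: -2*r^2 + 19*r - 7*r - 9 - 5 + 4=-2*r^2 + 12*r - 10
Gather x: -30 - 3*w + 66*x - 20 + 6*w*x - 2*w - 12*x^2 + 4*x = -5*w - 12*x^2 + x*(6*w + 70) - 50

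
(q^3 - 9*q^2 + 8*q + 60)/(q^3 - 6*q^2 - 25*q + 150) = (q + 2)/(q + 5)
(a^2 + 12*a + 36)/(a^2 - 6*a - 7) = (a^2 + 12*a + 36)/(a^2 - 6*a - 7)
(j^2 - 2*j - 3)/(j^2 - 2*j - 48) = (-j^2 + 2*j + 3)/(-j^2 + 2*j + 48)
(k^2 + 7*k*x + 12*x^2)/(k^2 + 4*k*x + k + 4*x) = (k + 3*x)/(k + 1)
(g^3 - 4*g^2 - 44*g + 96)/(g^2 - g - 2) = (g^2 - 2*g - 48)/(g + 1)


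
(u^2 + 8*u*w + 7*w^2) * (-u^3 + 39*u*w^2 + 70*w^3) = -u^5 - 8*u^4*w + 32*u^3*w^2 + 382*u^2*w^3 + 833*u*w^4 + 490*w^5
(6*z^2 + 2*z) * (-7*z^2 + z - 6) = -42*z^4 - 8*z^3 - 34*z^2 - 12*z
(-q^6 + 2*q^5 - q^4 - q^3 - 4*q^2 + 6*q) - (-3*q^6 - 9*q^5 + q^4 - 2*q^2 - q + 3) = 2*q^6 + 11*q^5 - 2*q^4 - q^3 - 2*q^2 + 7*q - 3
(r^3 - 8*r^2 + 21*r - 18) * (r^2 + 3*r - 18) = r^5 - 5*r^4 - 21*r^3 + 189*r^2 - 432*r + 324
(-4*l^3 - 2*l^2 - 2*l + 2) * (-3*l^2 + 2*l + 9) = 12*l^5 - 2*l^4 - 34*l^3 - 28*l^2 - 14*l + 18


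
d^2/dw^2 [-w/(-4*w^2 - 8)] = w*(w^2 - 6)/(2*(w^2 + 2)^3)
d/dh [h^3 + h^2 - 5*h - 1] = 3*h^2 + 2*h - 5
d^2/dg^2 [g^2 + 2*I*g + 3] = 2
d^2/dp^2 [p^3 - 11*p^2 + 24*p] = 6*p - 22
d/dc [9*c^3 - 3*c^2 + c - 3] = 27*c^2 - 6*c + 1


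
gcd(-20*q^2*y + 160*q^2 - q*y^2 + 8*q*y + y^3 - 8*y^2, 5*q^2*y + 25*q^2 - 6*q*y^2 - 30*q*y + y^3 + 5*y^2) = -5*q + y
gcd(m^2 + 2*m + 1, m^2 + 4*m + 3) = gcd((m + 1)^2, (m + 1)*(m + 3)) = m + 1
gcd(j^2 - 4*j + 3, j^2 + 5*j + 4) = 1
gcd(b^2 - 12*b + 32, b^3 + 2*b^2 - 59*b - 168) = b - 8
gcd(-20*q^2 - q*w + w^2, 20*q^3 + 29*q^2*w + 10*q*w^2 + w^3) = 4*q + w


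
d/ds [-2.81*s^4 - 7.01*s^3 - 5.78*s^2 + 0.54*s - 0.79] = -11.24*s^3 - 21.03*s^2 - 11.56*s + 0.54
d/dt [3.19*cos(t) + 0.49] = -3.19*sin(t)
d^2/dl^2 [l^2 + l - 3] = 2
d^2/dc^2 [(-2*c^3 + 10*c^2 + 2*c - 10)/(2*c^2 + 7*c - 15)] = 20*(-29*c^3 + 141*c^2 - 159*c + 167)/(8*c^6 + 84*c^5 + 114*c^4 - 917*c^3 - 855*c^2 + 4725*c - 3375)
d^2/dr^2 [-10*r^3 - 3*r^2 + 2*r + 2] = -60*r - 6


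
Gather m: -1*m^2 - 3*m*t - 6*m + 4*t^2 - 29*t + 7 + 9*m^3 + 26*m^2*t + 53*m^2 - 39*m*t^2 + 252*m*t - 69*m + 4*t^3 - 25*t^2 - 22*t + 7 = 9*m^3 + m^2*(26*t + 52) + m*(-39*t^2 + 249*t - 75) + 4*t^3 - 21*t^2 - 51*t + 14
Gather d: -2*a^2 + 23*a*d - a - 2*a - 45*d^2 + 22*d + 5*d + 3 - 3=-2*a^2 - 3*a - 45*d^2 + d*(23*a + 27)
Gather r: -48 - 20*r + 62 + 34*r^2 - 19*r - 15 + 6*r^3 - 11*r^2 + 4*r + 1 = 6*r^3 + 23*r^2 - 35*r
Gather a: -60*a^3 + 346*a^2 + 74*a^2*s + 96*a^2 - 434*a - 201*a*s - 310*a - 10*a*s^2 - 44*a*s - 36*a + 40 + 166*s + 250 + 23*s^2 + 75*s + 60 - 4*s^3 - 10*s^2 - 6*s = -60*a^3 + a^2*(74*s + 442) + a*(-10*s^2 - 245*s - 780) - 4*s^3 + 13*s^2 + 235*s + 350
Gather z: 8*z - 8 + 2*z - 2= 10*z - 10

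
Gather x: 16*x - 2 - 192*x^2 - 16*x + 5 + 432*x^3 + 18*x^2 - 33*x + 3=432*x^3 - 174*x^2 - 33*x + 6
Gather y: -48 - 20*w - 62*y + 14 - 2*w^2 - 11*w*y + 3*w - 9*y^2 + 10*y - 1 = -2*w^2 - 17*w - 9*y^2 + y*(-11*w - 52) - 35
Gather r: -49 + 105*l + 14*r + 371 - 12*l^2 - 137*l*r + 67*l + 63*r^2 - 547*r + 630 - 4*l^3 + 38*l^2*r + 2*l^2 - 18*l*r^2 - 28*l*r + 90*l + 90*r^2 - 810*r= -4*l^3 - 10*l^2 + 262*l + r^2*(153 - 18*l) + r*(38*l^2 - 165*l - 1343) + 952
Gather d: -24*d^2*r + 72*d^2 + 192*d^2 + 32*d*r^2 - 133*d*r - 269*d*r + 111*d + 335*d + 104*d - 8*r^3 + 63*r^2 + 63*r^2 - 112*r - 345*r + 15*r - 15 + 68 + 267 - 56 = d^2*(264 - 24*r) + d*(32*r^2 - 402*r + 550) - 8*r^3 + 126*r^2 - 442*r + 264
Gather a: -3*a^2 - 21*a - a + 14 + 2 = -3*a^2 - 22*a + 16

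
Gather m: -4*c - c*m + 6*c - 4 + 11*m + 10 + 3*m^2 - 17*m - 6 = 2*c + 3*m^2 + m*(-c - 6)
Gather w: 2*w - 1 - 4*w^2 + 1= -4*w^2 + 2*w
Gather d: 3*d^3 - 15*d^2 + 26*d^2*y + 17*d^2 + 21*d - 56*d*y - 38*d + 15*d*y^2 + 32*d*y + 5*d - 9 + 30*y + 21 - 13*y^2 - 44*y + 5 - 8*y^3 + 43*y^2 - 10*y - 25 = 3*d^3 + d^2*(26*y + 2) + d*(15*y^2 - 24*y - 12) - 8*y^3 + 30*y^2 - 24*y - 8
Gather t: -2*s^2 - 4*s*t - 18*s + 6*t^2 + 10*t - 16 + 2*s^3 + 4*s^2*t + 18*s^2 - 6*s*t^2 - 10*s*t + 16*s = 2*s^3 + 16*s^2 - 2*s + t^2*(6 - 6*s) + t*(4*s^2 - 14*s + 10) - 16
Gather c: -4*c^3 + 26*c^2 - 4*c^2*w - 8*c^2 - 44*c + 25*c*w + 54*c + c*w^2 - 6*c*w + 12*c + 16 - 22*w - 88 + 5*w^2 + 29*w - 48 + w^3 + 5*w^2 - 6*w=-4*c^3 + c^2*(18 - 4*w) + c*(w^2 + 19*w + 22) + w^3 + 10*w^2 + w - 120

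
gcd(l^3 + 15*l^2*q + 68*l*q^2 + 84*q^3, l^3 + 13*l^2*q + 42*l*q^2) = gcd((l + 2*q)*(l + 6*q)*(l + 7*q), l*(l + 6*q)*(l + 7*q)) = l^2 + 13*l*q + 42*q^2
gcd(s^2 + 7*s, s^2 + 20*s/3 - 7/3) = s + 7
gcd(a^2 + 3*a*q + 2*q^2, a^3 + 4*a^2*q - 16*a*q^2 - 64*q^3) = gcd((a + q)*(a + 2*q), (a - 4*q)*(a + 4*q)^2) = 1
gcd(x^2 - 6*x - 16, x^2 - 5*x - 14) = x + 2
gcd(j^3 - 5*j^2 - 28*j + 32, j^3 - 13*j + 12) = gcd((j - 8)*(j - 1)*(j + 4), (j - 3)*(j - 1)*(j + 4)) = j^2 + 3*j - 4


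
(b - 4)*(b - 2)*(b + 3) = b^3 - 3*b^2 - 10*b + 24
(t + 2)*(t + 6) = t^2 + 8*t + 12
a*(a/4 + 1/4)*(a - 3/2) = a^3/4 - a^2/8 - 3*a/8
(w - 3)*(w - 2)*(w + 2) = w^3 - 3*w^2 - 4*w + 12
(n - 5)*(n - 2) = n^2 - 7*n + 10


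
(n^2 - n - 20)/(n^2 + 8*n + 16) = (n - 5)/(n + 4)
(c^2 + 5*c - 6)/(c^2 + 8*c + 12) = (c - 1)/(c + 2)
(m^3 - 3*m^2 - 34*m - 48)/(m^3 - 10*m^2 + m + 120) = (m + 2)/(m - 5)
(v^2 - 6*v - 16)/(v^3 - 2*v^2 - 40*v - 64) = 1/(v + 4)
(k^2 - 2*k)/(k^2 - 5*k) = (k - 2)/(k - 5)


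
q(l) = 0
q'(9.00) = 0.00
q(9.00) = 0.00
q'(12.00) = 0.00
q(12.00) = 0.00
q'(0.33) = 0.00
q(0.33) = 0.00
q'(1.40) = 0.00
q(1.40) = 0.00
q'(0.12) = 0.00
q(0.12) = 0.00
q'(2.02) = 0.00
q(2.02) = 0.00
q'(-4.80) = 0.00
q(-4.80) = 0.00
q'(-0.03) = 0.00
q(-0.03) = 0.00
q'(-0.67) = 0.00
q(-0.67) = 0.00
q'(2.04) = 0.00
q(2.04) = 0.00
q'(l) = 0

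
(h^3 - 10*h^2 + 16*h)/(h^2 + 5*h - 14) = h*(h - 8)/(h + 7)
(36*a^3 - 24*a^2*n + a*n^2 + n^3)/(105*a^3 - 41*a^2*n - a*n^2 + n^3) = (12*a^2 - 4*a*n - n^2)/(35*a^2 - 2*a*n - n^2)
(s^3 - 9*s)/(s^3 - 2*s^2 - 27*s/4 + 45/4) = 4*s*(s + 3)/(4*s^2 + 4*s - 15)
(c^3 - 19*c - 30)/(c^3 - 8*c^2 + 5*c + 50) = (c + 3)/(c - 5)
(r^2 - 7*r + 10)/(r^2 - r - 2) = (r - 5)/(r + 1)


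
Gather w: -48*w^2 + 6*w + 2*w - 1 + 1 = -48*w^2 + 8*w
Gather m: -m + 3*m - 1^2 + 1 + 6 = 2*m + 6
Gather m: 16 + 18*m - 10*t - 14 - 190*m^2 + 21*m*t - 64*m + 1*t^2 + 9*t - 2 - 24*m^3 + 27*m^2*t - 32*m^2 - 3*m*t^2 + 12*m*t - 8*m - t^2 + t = -24*m^3 + m^2*(27*t - 222) + m*(-3*t^2 + 33*t - 54)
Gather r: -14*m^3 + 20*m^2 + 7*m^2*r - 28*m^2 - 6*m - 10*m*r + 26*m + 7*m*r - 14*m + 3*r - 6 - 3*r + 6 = -14*m^3 - 8*m^2 + 6*m + r*(7*m^2 - 3*m)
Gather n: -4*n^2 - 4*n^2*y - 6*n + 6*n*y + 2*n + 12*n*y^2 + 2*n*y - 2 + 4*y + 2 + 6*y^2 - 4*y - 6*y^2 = n^2*(-4*y - 4) + n*(12*y^2 + 8*y - 4)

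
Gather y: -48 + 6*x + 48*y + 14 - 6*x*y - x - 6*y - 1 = 5*x + y*(42 - 6*x) - 35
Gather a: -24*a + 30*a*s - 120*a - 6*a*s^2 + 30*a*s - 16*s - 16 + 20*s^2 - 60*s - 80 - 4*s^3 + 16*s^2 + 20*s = a*(-6*s^2 + 60*s - 144) - 4*s^3 + 36*s^2 - 56*s - 96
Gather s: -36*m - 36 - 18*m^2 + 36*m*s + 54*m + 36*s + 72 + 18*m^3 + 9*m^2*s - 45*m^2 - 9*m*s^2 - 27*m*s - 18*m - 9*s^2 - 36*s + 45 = 18*m^3 - 63*m^2 + s^2*(-9*m - 9) + s*(9*m^2 + 9*m) + 81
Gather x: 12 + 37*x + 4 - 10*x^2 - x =-10*x^2 + 36*x + 16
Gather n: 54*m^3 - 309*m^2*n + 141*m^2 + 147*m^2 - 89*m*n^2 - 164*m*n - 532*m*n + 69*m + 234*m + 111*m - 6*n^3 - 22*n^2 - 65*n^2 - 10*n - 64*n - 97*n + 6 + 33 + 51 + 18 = 54*m^3 + 288*m^2 + 414*m - 6*n^3 + n^2*(-89*m - 87) + n*(-309*m^2 - 696*m - 171) + 108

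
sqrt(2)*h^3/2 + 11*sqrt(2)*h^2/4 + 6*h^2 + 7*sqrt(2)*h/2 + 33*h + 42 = (h + 7/2)*(h + 6*sqrt(2))*(sqrt(2)*h/2 + sqrt(2))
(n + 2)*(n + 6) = n^2 + 8*n + 12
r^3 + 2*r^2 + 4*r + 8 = (r + 2)*(r - 2*I)*(r + 2*I)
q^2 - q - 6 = (q - 3)*(q + 2)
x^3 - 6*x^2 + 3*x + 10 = (x - 5)*(x - 2)*(x + 1)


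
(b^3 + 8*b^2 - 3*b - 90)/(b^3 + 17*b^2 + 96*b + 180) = (b - 3)/(b + 6)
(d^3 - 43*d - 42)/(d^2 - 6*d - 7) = d + 6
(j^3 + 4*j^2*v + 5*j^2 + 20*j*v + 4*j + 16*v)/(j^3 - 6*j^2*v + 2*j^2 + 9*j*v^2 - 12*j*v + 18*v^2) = (j^3 + 4*j^2*v + 5*j^2 + 20*j*v + 4*j + 16*v)/(j^3 - 6*j^2*v + 2*j^2 + 9*j*v^2 - 12*j*v + 18*v^2)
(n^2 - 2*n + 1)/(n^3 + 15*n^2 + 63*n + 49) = (n^2 - 2*n + 1)/(n^3 + 15*n^2 + 63*n + 49)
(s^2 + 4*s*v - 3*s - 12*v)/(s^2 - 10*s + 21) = (s + 4*v)/(s - 7)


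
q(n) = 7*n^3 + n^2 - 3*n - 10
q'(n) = 21*n^2 + 2*n - 3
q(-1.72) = -37.50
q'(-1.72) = 55.69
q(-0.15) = -9.55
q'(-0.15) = -2.83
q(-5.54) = -1152.91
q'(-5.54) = 630.44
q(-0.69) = -9.75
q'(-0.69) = 5.62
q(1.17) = -0.93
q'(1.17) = 28.09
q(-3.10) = -199.63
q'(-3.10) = 192.61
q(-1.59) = -30.84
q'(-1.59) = 46.91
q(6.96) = 2377.64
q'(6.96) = 1028.19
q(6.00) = 1520.00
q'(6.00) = 765.00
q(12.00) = 12194.00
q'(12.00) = 3045.00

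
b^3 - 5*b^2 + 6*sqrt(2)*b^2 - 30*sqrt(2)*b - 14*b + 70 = (b - 5)*(b - sqrt(2))*(b + 7*sqrt(2))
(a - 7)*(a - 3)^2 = a^3 - 13*a^2 + 51*a - 63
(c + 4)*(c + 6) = c^2 + 10*c + 24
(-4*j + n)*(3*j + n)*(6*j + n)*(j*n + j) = -72*j^4*n - 72*j^4 - 18*j^3*n^2 - 18*j^3*n + 5*j^2*n^3 + 5*j^2*n^2 + j*n^4 + j*n^3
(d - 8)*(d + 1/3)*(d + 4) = d^3 - 11*d^2/3 - 100*d/3 - 32/3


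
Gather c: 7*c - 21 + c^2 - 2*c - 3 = c^2 + 5*c - 24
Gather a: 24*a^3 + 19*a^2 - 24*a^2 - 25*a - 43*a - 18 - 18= 24*a^3 - 5*a^2 - 68*a - 36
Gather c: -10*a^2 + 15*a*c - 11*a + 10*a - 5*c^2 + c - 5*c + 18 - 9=-10*a^2 - a - 5*c^2 + c*(15*a - 4) + 9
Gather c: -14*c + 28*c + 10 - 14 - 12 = 14*c - 16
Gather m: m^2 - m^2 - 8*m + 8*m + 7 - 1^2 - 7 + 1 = 0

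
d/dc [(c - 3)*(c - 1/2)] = 2*c - 7/2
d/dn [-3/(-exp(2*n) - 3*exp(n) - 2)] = (-6*exp(n) - 9)*exp(n)/(exp(2*n) + 3*exp(n) + 2)^2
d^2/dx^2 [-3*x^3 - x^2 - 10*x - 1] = -18*x - 2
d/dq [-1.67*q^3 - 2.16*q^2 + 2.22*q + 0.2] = -5.01*q^2 - 4.32*q + 2.22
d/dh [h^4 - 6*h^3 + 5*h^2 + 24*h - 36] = 4*h^3 - 18*h^2 + 10*h + 24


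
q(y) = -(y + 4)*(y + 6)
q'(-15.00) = 20.00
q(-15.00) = -99.00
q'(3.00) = -16.00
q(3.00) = -63.00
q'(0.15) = -10.30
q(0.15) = -25.52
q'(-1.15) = -7.70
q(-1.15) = -13.82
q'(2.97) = -15.94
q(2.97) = -62.52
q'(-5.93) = 1.86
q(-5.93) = 0.14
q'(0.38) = -10.76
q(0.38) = -27.94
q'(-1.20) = -7.60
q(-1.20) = -13.44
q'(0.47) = -10.94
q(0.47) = -28.92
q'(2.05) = -14.10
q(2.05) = -48.70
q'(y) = -2*y - 10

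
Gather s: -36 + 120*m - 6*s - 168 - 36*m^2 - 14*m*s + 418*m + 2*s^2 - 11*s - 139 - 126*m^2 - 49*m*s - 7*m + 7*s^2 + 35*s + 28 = -162*m^2 + 531*m + 9*s^2 + s*(18 - 63*m) - 315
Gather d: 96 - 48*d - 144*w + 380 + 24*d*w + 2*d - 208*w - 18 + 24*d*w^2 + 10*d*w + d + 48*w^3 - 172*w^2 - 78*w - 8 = d*(24*w^2 + 34*w - 45) + 48*w^3 - 172*w^2 - 430*w + 450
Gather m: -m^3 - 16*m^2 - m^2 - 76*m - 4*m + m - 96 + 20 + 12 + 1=-m^3 - 17*m^2 - 79*m - 63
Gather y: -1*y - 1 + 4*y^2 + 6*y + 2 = 4*y^2 + 5*y + 1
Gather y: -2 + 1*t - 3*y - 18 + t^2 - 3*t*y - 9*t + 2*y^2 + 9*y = t^2 - 8*t + 2*y^2 + y*(6 - 3*t) - 20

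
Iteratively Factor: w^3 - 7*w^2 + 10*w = (w)*(w^2 - 7*w + 10) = w*(w - 2)*(w - 5)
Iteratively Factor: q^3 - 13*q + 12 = (q + 4)*(q^2 - 4*q + 3) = (q - 1)*(q + 4)*(q - 3)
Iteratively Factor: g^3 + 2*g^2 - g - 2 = (g + 2)*(g^2 - 1) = (g - 1)*(g + 2)*(g + 1)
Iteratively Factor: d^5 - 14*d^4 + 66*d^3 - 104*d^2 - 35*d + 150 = (d - 2)*(d^4 - 12*d^3 + 42*d^2 - 20*d - 75) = (d - 5)*(d - 2)*(d^3 - 7*d^2 + 7*d + 15) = (d - 5)*(d - 3)*(d - 2)*(d^2 - 4*d - 5) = (d - 5)^2*(d - 3)*(d - 2)*(d + 1)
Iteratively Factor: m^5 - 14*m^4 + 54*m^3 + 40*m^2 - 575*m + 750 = (m - 5)*(m^4 - 9*m^3 + 9*m^2 + 85*m - 150) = (m - 5)*(m - 2)*(m^3 - 7*m^2 - 5*m + 75) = (m - 5)*(m - 2)*(m + 3)*(m^2 - 10*m + 25) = (m - 5)^2*(m - 2)*(m + 3)*(m - 5)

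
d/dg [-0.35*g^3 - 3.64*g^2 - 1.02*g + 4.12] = -1.05*g^2 - 7.28*g - 1.02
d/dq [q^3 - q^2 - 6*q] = 3*q^2 - 2*q - 6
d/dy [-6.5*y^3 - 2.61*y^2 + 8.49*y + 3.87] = -19.5*y^2 - 5.22*y + 8.49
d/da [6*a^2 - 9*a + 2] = 12*a - 9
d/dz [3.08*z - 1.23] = 3.08000000000000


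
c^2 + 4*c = c*(c + 4)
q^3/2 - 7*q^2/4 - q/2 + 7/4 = (q/2 + 1/2)*(q - 7/2)*(q - 1)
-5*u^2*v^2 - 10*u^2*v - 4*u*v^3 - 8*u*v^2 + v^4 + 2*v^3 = v*(-5*u + v)*(u + v)*(v + 2)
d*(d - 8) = d^2 - 8*d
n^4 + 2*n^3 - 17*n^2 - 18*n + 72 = (n - 3)*(n - 2)*(n + 3)*(n + 4)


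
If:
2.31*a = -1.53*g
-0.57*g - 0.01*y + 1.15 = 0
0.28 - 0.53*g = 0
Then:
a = -0.35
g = 0.53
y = 84.89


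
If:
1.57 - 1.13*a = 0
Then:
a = 1.39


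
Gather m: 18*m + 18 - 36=18*m - 18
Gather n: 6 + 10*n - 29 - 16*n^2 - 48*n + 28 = -16*n^2 - 38*n + 5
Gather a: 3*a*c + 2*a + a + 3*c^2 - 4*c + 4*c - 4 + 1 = a*(3*c + 3) + 3*c^2 - 3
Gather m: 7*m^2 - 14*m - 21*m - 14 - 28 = 7*m^2 - 35*m - 42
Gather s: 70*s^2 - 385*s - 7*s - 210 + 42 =70*s^2 - 392*s - 168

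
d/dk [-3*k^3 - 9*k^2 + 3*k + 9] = -9*k^2 - 18*k + 3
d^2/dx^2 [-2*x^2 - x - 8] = -4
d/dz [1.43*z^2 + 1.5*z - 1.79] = 2.86*z + 1.5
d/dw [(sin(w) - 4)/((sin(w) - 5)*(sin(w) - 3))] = (8*sin(w) + cos(w)^2 - 18)*cos(w)/((sin(w) - 5)^2*(sin(w) - 3)^2)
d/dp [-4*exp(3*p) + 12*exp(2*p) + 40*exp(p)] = (-12*exp(2*p) + 24*exp(p) + 40)*exp(p)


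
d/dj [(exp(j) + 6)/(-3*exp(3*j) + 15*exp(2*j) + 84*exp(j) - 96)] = (-(exp(j) + 6)*(-3*exp(2*j) + 10*exp(j) + 28) - exp(3*j) + 5*exp(2*j) + 28*exp(j) - 32)*exp(j)/(3*(exp(3*j) - 5*exp(2*j) - 28*exp(j) + 32)^2)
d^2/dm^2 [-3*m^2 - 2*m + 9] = -6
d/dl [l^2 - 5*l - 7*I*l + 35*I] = 2*l - 5 - 7*I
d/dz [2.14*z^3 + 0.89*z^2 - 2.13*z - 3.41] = 6.42*z^2 + 1.78*z - 2.13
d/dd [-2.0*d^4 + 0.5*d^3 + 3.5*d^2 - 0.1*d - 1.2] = -8.0*d^3 + 1.5*d^2 + 7.0*d - 0.1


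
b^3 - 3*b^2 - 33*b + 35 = (b - 7)*(b - 1)*(b + 5)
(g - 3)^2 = g^2 - 6*g + 9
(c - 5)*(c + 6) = c^2 + c - 30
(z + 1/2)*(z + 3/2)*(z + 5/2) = z^3 + 9*z^2/2 + 23*z/4 + 15/8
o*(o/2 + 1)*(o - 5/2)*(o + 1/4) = o^4/2 - o^3/8 - 41*o^2/16 - 5*o/8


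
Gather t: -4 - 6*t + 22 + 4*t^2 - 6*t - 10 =4*t^2 - 12*t + 8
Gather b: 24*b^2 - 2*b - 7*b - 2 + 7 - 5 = 24*b^2 - 9*b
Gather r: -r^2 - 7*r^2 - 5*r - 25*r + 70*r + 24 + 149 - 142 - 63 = -8*r^2 + 40*r - 32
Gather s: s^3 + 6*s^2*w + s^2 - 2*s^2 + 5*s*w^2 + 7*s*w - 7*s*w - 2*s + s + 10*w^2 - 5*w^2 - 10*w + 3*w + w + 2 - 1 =s^3 + s^2*(6*w - 1) + s*(5*w^2 - 1) + 5*w^2 - 6*w + 1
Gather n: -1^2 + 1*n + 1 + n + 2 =2*n + 2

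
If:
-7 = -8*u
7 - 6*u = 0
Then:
No Solution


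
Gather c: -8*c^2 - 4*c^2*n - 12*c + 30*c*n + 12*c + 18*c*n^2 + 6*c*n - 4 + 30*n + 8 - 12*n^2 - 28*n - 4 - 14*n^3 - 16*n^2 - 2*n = c^2*(-4*n - 8) + c*(18*n^2 + 36*n) - 14*n^3 - 28*n^2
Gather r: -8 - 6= -14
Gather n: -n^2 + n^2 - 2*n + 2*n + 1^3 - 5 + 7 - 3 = 0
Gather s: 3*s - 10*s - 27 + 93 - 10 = 56 - 7*s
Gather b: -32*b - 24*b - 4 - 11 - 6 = -56*b - 21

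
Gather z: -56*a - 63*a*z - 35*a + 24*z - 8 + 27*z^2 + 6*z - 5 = -91*a + 27*z^2 + z*(30 - 63*a) - 13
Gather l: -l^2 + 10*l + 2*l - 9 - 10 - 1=-l^2 + 12*l - 20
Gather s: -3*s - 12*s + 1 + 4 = 5 - 15*s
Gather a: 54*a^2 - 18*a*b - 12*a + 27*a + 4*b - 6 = 54*a^2 + a*(15 - 18*b) + 4*b - 6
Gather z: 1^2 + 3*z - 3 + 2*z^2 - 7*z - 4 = 2*z^2 - 4*z - 6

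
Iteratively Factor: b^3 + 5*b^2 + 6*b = (b + 2)*(b^2 + 3*b) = b*(b + 2)*(b + 3)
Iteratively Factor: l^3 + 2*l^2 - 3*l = (l)*(l^2 + 2*l - 3) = l*(l - 1)*(l + 3)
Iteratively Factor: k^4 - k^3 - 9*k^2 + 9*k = (k)*(k^3 - k^2 - 9*k + 9) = k*(k - 3)*(k^2 + 2*k - 3) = k*(k - 3)*(k - 1)*(k + 3)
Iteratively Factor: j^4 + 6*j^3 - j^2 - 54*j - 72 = (j + 2)*(j^3 + 4*j^2 - 9*j - 36) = (j + 2)*(j + 4)*(j^2 - 9) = (j + 2)*(j + 3)*(j + 4)*(j - 3)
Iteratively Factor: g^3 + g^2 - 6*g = (g)*(g^2 + g - 6) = g*(g + 3)*(g - 2)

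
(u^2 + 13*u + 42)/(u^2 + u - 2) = (u^2 + 13*u + 42)/(u^2 + u - 2)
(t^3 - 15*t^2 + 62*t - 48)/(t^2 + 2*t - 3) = (t^2 - 14*t + 48)/(t + 3)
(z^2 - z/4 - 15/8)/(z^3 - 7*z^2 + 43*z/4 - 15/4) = (4*z + 5)/(2*(2*z^2 - 11*z + 5))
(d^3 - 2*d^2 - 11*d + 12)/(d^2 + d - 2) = (d^2 - d - 12)/(d + 2)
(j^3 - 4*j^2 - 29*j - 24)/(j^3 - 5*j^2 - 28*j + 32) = (j^2 + 4*j + 3)/(j^2 + 3*j - 4)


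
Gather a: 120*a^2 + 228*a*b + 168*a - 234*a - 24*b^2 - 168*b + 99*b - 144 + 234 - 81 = 120*a^2 + a*(228*b - 66) - 24*b^2 - 69*b + 9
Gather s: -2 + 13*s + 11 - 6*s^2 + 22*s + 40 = -6*s^2 + 35*s + 49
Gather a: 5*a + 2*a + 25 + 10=7*a + 35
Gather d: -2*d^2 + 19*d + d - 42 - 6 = -2*d^2 + 20*d - 48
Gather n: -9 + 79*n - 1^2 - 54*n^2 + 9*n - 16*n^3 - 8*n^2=-16*n^3 - 62*n^2 + 88*n - 10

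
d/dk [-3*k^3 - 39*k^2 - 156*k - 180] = -9*k^2 - 78*k - 156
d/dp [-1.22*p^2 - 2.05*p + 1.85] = -2.44*p - 2.05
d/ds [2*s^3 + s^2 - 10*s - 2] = 6*s^2 + 2*s - 10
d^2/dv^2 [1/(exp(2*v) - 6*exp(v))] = 2*((3 - 2*exp(v))*(exp(v) - 6) + 4*(exp(v) - 3)^2)*exp(-v)/(exp(v) - 6)^3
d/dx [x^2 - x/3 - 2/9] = 2*x - 1/3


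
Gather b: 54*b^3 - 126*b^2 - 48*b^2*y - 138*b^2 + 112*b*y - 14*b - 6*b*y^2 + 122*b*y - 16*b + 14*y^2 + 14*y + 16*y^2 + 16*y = 54*b^3 + b^2*(-48*y - 264) + b*(-6*y^2 + 234*y - 30) + 30*y^2 + 30*y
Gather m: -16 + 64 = 48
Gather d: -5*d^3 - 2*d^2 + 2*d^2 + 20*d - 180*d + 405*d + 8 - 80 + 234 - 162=-5*d^3 + 245*d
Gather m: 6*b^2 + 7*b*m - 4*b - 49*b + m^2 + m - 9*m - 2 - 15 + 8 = 6*b^2 - 53*b + m^2 + m*(7*b - 8) - 9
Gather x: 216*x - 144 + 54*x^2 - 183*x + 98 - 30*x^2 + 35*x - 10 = 24*x^2 + 68*x - 56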